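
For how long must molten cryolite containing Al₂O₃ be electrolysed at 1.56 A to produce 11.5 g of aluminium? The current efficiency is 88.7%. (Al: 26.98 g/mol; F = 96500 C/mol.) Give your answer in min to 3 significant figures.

1490 min

n(Al) = 11.5 / 26.98 = 0.4262 mol
Al³⁺ + 3e⁻ → Al, so n(e⁻) = 3 × 0.4262 = 1.279 mol
Q = 1.279 × 96500 / 0.887 = 1.391×10^5 C
t = Q / I = 1.391×10^5 / 1.56 = 89170 s = 1490 min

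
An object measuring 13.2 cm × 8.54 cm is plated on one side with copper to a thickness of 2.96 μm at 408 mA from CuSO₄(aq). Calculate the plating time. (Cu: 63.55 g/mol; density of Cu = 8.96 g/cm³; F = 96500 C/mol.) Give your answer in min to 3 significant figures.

37.1 min

Plated area = 13.2 × 8.54 = 112.7 cm²
Volume = 112.7 × 2.96×10⁻⁴ cm = 0.03336 cm³
m(Cu) = 0.03336 × 8.96 = 0.2989 g
n(Cu) = 0.2989 / 63.55 = 0.004703 mol; n(e⁻) = 2 × 0.004703 = 0.009406 mol
Q = 0.009406 × 96500 = 907.7 C
t = 907.7 / 0.408 = 2225 s = 37.1 min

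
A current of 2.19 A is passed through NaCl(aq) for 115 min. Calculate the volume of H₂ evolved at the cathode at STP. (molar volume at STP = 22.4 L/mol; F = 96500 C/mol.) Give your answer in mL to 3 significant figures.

1750 mL

Charge passed = 2.19 × 6900 = 15110 C
n(e⁻) = 15110 / 96500 = 0.1566 mol
2H⁺ + 2e⁻ → H₂, so n(H₂) = 0.1566 / 2 = 0.07830 mol
V = 0.07830 × 22.4 = 1.754 L
= 1750 mL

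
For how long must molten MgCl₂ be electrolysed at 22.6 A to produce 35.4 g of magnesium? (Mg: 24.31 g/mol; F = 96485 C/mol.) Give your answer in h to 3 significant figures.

n(Mg) = 35.4 / 24.31 = 1.456 mol
Mg²⁺ + 2e⁻ → Mg, so n(e⁻) = 2 × 1.456 = 2.912 mol
Q = 2.912 × 96485 = 2.810×10^5 C
t = Q / I = 2.810×10^5 / 22.6 = 12430 s = 3.45 h

3.45 h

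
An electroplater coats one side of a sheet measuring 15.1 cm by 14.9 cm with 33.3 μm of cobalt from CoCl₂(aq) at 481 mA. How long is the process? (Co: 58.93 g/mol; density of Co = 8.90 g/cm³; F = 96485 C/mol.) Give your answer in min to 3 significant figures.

Plated area = 15.1 × 14.9 = 225.0 cm²
Volume = 225.0 × 33.3×10⁻⁴ cm = 0.7493 cm³
m(Co) = 0.7493 × 8.90 = 6.669 g
n(Co) = 6.669 / 58.93 = 0.1132 mol; n(e⁻) = 2 × 0.1132 = 0.2264 mol
Q = 0.2264 × 96485 = 21840 C
t = 21840 / 0.481 = 45410 s = 757 min

757 min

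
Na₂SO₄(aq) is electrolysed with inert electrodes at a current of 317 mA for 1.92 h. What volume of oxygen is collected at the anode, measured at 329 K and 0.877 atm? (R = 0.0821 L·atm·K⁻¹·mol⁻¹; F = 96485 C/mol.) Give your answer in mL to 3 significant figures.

175 mL

Q = It = 0.317 × 6912 = 2191 C
n(e⁻) = 2191 / 96485 = 0.02271 mol
2H₂O → O₂ + 4H⁺ + 4e⁻, so n(O₂) = 0.02271 / 4 = 0.005678 mol
V = nRT/P = 0.005678 × 0.0821 × 329 / 0.877 = 0.1749 L
= 175 mL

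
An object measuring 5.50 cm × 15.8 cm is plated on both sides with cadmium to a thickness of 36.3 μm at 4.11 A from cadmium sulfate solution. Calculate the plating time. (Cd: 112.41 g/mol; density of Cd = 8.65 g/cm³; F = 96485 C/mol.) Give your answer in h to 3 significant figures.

0.633 h

Plated area = 2 × 5.50 × 15.8 = 173.8 cm²
Volume = 173.8 × 36.3×10⁻⁴ cm = 0.6309 cm³
m(Cd) = 0.6309 × 8.65 = 5.457 g
n(Cd) = 5.457 / 112.41 = 0.04855 mol; n(e⁻) = 2 × 0.04855 = 0.09710 mol
Q = 0.09710 × 96485 = 9369 C
t = 9369 / 4.11 = 2280 s = 0.633 h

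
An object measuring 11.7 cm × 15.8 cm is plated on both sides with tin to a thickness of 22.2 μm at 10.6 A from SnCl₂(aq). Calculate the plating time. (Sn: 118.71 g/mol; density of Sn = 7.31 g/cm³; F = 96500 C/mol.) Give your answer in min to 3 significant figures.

Plated area = 2 × 11.7 × 15.8 = 369.7 cm²
Volume = 369.7 × 22.2×10⁻⁴ cm = 0.8207 cm³
m(Sn) = 0.8207 × 7.31 = 5.999 g
n(Sn) = 5.999 / 118.71 = 0.05053 mol; n(e⁻) = 2 × 0.05053 = 0.1011 mol
Q = 0.1011 × 96500 = 9756 C
t = 9756 / 10.6 = 920.4 s = 15.3 min

15.3 min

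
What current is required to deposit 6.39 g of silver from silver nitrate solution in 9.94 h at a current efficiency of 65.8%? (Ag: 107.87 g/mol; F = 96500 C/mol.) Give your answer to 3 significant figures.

n(Ag) = 6.39 / 107.87 = 0.05924 mol
Ag⁺ + e⁻ → Ag, so n(e⁻) = 0.05924 mol
Q = 0.05924 × 96500 / 0.658 = 8688 C
I = Q / t = 8688 / 35784 s = 0.243 A

0.243 A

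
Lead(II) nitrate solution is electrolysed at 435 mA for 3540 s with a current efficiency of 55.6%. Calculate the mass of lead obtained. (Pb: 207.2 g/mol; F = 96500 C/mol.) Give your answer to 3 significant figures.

Q = 0.435 × 3540 = 1540 C
n(e⁻) = 1540 / 96500 = 0.01596 mol
Pb²⁺ + 2e⁻ → Pb, so theoretical m(Pb) = 0.007980 × 207.2 = 1.653 g
Actual mass = 55.6% × 1.653 = 0.919 g

0.919 g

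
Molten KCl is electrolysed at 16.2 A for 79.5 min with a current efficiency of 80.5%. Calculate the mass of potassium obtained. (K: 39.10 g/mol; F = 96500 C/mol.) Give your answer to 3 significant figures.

25.2 g

Q = 16.2 × 4770 = 77270 C
n(e⁻) = 77270 / 96500 = 0.8007 mol
K⁺ + e⁻ → K, so theoretical m(K) = 0.8007 × 39.10 = 31.31 g
Actual mass = 80.5% × 31.31 = 25.2 g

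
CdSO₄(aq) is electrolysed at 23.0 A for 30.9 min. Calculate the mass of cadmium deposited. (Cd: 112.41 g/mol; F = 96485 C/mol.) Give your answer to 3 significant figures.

Charge passed = 23.0 × 1854 = 42640 C
n(e⁻) = Q/F = 42640/96485 = 0.4419 mol
Cd²⁺ + 2e⁻ → Cd, so n(Cd) = 0.4419 / 2 = 0.2210 mol
m = 0.2210 × 112.41 = 24.8 g

24.8 g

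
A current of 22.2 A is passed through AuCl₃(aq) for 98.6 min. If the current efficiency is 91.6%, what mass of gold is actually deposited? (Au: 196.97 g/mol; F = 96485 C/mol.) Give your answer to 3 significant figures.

Q = 22.2 × 5916 = 1.313×10^5 C
n(e⁻) = 1.313×10^5 / 96485 = 1.361 mol
Au³⁺ + 3e⁻ → Au, so theoretical m(Au) = 0.4537 × 196.97 = 89.37 g
Actual mass = 91.6% × 89.37 = 81.9 g

81.9 g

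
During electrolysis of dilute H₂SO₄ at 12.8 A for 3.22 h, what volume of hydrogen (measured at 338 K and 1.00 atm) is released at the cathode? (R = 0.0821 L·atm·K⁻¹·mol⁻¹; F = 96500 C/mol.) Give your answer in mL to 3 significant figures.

Charge passed = 12.8 × 11592 = 1.484×10^5 C
n(e⁻) = 1.484×10^5 / 96500 = 1.538 mol
2H⁺ + 2e⁻ → H₂, so n(H₂) = 1.538 / 2 = 0.7690 mol
V = nRT/P = 0.7690 × 0.0821 × 338 / 1.00 = 21.34 L
= 21300 mL

21300 mL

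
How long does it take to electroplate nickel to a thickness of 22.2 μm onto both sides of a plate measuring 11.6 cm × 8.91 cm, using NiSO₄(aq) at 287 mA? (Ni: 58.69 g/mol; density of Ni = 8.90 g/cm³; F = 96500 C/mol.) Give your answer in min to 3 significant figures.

Plated area = 2 × 11.6 × 8.91 = 206.7 cm²
Volume = 206.7 × 22.2×10⁻⁴ cm = 0.4589 cm³
m(Ni) = 0.4589 × 8.90 = 4.084 g
n(Ni) = 4.084 / 58.69 = 0.06959 mol; n(e⁻) = 2 × 0.06959 = 0.1392 mol
Q = 0.1392 × 96500 = 13430 C
t = 13430 / 0.287 = 46790 s = 780 min

780 min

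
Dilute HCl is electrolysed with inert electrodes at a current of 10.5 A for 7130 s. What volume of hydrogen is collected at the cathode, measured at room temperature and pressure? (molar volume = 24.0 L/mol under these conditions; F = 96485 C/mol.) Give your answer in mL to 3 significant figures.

Charge passed = 10.5 × 7130 = 74870 C
n(e⁻) = Q/F = 74870/96485 = 0.7760 mol
2H⁺ + 2e⁻ → H₂, so n(H₂) = 0.7760 / 2 = 0.3880 mol
V = 0.3880 × 24.0 = 9.312 L
= 9310 mL

9310 mL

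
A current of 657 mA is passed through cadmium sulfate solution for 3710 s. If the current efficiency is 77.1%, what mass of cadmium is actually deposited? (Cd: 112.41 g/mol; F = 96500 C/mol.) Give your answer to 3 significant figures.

1.09 g

Q = 0.657 × 3710 = 2437 C
n(e⁻) = 2437 / 96500 = 0.02525 mol
Cd²⁺ + 2e⁻ → Cd, so theoretical m(Cd) = 0.01263 × 112.41 = 1.420 g
Actual mass = 77.1% × 1.420 = 1.09 g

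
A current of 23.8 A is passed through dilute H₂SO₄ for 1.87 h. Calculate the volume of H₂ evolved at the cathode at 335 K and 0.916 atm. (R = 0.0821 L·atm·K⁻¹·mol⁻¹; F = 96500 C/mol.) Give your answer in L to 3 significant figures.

Charge passed = 23.8 × 6732 = 1.602×10^5 C
Moles of electrons = 1.602×10^5 / 96500 = 1.660 mol
2H⁺ + 2e⁻ → H₂, so n(H₂) = 1.660 / 2 = 0.8300 mol
V = nRT/P = 0.8300 × 0.0821 × 335 / 0.916 = 24.92 L

24.9 L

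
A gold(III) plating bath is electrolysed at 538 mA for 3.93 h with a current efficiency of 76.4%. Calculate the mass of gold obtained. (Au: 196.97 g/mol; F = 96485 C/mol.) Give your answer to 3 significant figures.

3.96 g

Q = 0.538 × 14148 = 7612 C
n(e⁻) = 7612 / 96485 = 0.07889 mol
Au³⁺ + 3e⁻ → Au, so theoretical m(Au) = 0.02630 × 196.97 = 5.180 g
Actual mass = 76.4% × 5.180 = 3.96 g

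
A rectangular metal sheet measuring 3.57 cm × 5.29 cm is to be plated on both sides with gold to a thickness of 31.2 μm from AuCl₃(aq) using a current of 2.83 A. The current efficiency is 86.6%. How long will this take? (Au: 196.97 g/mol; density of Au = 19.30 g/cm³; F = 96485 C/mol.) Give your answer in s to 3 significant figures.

Plated area = 2 × 3.57 × 5.29 = 37.77 cm²
Volume = 37.77 × 31.2×10⁻⁴ cm = 0.1178 cm³
m(Au) = 0.1178 × 19.30 = 2.274 g
n(Au) = 2.274 / 196.97 = 0.01154 mol; n(e⁻) = 3 × 0.01154 = 0.03462 mol
Q = 0.03462 × 96485 / 0.866 = 3857 C
t = 3857 / 2.83 = 1363 s

1360 s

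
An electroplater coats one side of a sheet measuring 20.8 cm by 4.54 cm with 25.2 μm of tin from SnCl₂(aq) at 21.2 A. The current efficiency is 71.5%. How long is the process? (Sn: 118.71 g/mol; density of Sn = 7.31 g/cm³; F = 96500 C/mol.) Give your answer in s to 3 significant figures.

187 s

Plated area = 20.8 × 4.54 = 94.43 cm²
Volume = 94.43 × 25.2×10⁻⁴ cm = 0.2380 cm³
m(Sn) = 0.2380 × 7.31 = 1.740 g
n(Sn) = 1.740 / 118.71 = 0.01466 mol; n(e⁻) = 2 × 0.01466 = 0.02932 mol
Q = 0.02932 × 96500 / 0.715 = 3957 C
t = 3957 / 21.2 = 186.7 s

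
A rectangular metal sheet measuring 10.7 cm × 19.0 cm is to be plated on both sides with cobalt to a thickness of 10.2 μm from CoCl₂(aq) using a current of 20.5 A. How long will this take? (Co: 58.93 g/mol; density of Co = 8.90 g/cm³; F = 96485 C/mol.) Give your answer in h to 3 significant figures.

0.164 h

Plated area = 2 × 10.7 × 19.0 = 406.6 cm²
Volume = 406.6 × 10.2×10⁻⁴ cm = 0.4147 cm³
m(Co) = 0.4147 × 8.90 = 3.691 g
n(Co) = 3.691 / 58.93 = 0.06263 mol; n(e⁻) = 2 × 0.06263 = 0.1253 mol
Q = 0.1253 × 96485 = 12090 C
t = 12090 / 20.5 = 589.8 s = 0.164 h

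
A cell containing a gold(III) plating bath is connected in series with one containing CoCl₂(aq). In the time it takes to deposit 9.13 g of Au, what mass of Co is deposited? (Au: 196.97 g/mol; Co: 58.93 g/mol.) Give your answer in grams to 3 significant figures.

n(Au) = 9.13 / 196.97 = 0.04635 mol
Au³⁺ + 3e⁻ → Au, so n(e⁻) = 3 × 0.04635 = 0.1391 mol
The cells are in series, so the same charge (and hence the same n(e⁻) = 0.1391 mol) passes through both.
Co²⁺ + 2e⁻ → Co, so n(Co) = 0.1391 / 2 = 0.06955 mol
m(Co) = 0.06955 × 58.93 = 4.10 g

4.10 g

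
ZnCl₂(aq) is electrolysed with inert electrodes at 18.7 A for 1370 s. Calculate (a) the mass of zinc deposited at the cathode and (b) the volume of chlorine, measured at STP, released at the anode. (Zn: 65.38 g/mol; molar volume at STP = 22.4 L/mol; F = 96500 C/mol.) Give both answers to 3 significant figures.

8.68 g Zn; 2.97 L Cl₂

Q = 18.7 × 1370 = 25620 C; n(e⁻) = 25620 / 96500 = 0.2655 mol
Cathode: Zn²⁺ + 2e⁻ → Zn → n(Zn) = 0.2655/2 = 0.1328 mol → 8.68 g
Anode: 2Cl⁻ → Cl₂ + 2e⁻ → n(Cl₂) = 0.2655/2 = 0.1328 mol → 2.97 L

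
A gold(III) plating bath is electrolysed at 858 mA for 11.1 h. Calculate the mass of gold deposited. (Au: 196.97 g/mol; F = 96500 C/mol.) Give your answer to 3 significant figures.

Charge passed = 0.858 × 39960 = 34290 C
Moles of electrons = 34290 / 96500 = 0.3553 mol
Au³⁺ + 3e⁻ → Au, so n(Au) = 0.3553 / 3 = 0.1184 mol
m = 0.1184 × 196.97 = 23.3 g

23.3 g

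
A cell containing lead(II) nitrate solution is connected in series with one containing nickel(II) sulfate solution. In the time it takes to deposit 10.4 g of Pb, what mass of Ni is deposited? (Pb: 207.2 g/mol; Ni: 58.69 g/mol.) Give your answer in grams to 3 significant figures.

2.95 g

n(Pb) = 10.4 / 207.2 = 0.05019 mol
Pb²⁺ + 2e⁻ → Pb, so n(e⁻) = 2 × 0.05019 = 0.1004 mol
In series, the same 0.1004 mol of electrons flows through the second cell.
Ni²⁺ + 2e⁻ → Ni, so n(Ni) = 0.1004 / 2 = 0.05020 mol
m(Ni) = 0.05020 × 58.69 = 2.95 g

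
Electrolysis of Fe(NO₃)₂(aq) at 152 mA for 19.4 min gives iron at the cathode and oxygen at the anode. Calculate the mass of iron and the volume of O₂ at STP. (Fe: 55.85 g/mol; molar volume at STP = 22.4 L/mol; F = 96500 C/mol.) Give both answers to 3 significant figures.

0.0512 g Fe; 0.0103 L O₂

Q = 0.152 × 1164 = 176.9 C; n(e⁻) = 176.9 / 96500 = 0.001833 mol
Cathode: Fe²⁺ + 2e⁻ → Fe → n(Fe) = 0.001833/2 = 9.165×10^-4 mol → 0.0512 g
Anode: 2H₂O → O₂ + 4H⁺ + 4e⁻ → n(O₂) = 0.001833/4 = 4.583×10^-4 mol → 0.0103 L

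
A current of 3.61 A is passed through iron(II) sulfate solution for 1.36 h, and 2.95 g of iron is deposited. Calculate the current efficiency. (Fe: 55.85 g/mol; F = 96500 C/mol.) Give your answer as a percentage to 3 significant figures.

Q = 3.61 × 4896 = 17670 C
n(e⁻) = 17670 / 96500 = 0.1831 mol
Fe²⁺ + 2e⁻ → Fe, so theoretical n(Fe) = 0.09155 mol → 5.113 g
Efficiency = 2.95 / 5.113 = 0.5770 = 57.7%

57.7%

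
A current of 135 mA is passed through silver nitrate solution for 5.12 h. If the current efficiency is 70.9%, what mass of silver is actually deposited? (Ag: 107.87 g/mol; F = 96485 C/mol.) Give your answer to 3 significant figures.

1.97 g

Q = 0.135 × 18432 = 2488 C
n(e⁻) = 2488 / 96485 = 0.02579 mol
Ag⁺ + e⁻ → Ag, so theoretical m(Ag) = 0.02579 × 107.87 = 2.782 g
Actual mass = 70.9% × 2.782 = 1.97 g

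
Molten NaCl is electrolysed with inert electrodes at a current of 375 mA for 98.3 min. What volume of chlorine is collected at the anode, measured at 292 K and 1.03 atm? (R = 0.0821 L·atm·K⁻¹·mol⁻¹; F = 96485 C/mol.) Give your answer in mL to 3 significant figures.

Charge passed = 0.375 × 5898 = 2212 C
n(e⁻) = Q/F = 2212/96485 = 0.02293 mol
2Cl⁻ → Cl₂ + 2e⁻, so n(Cl₂) = 0.02293 / 2 = 0.01147 mol
V = nRT/P = 0.01147 × 0.0821 × 292 / 1.03 = 0.2670 L
= 267 mL

267 mL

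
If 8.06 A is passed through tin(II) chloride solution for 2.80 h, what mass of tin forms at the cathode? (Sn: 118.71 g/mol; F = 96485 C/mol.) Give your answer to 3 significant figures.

50.0 g

Charge passed = 8.06 × 10080 = 81240 C
n(e⁻) = 81240 / 96485 = 0.8420 mol
Sn²⁺ + 2e⁻ → Sn, so n(Sn) = 0.8420 / 2 = 0.4210 mol
m = 0.4210 × 118.71 = 50.0 g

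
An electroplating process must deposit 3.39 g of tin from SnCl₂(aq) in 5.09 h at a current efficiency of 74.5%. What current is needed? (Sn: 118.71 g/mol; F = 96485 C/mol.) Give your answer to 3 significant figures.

n(Sn) = 3.39 / 118.71 = 0.02856 mol
Sn²⁺ + 2e⁻ → Sn, so n(e⁻) = 2 × 0.02856 = 0.05712 mol
Q = 0.05712 × 96485 / 0.745 = 7398 C
I = Q / t = 7398 / 18324 s = 0.404 A

0.404 A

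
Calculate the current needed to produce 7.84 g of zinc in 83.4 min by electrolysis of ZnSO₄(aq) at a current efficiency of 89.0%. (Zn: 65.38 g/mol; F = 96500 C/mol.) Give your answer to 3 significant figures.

5.20 A

n(Zn) = 7.84 / 65.38 = 0.1199 mol
Zn²⁺ + 2e⁻ → Zn, so n(e⁻) = 2 × 0.1199 = 0.2398 mol
Q = 0.2398 × 96500 / 0.890 = 26000 C
I = Q / t = 26000 / 5004 s = 5.20 A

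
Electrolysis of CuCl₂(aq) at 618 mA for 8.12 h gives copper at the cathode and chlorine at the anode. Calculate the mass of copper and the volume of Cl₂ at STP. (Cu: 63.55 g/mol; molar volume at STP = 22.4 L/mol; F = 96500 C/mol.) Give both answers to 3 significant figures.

5.95 g Cu; 2.10 L Cl₂

Q = 0.618 × 29232 = 18070 C; n(e⁻) = 18070 / 96500 = 0.1873 mol
Cathode: Cu²⁺ + 2e⁻ → Cu → n(Cu) = 0.1873/2 = 0.09365 mol → 5.95 g
Anode: 2Cl⁻ → Cl₂ + 2e⁻ → n(Cl₂) = 0.1873/2 = 0.09365 mol → 2.10 L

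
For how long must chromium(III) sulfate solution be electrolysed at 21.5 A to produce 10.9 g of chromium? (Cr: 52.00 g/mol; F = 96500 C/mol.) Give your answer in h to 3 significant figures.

n(Cr) = 10.9 / 52.00 = 0.2096 mol
Cr³⁺ + 3e⁻ → Cr, so n(e⁻) = 3 × 0.2096 = 0.6288 mol
Q = 0.6288 × 96500 = 60680 C
t = Q / I = 60680 / 21.5 = 2822 s = 0.784 h

0.784 h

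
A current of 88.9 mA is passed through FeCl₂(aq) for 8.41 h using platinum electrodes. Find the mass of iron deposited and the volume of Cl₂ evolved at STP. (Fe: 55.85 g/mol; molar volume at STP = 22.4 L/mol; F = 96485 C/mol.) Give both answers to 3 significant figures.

Q = 0.0889 × 30276 = 2692 C; n(e⁻) = 2692 / 96485 = 0.02790 mol
Cathode: Fe²⁺ + 2e⁻ → Fe → n(Fe) = 0.02790/2 = 0.01395 mol → 0.779 g
Anode: 2Cl⁻ → Cl₂ + 2e⁻ → n(Cl₂) = 0.02790/2 = 0.01395 mol → 0.312 L

0.779 g Fe; 0.312 L Cl₂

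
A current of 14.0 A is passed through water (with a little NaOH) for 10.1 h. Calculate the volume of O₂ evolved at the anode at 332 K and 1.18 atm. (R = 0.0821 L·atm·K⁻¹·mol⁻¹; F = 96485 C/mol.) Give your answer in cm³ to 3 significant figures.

Q = It = 14.0 × 36360 = 5.090×10^5 C
Moles of electrons = 5.090×10^5 / 96485 = 5.275 mol
2H₂O → O₂ + 4H⁺ + 4e⁻, so n(O₂) = 5.275 / 4 = 1.319 mol
V = nRT/P = 1.319 × 0.0821 × 332 / 1.18 = 30.47 L
= 30500 cm³

30500 cm³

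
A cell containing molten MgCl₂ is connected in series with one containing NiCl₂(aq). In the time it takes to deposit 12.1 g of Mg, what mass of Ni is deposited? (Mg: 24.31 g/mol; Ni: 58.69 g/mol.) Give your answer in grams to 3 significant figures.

29.2 g

n(Mg) = 12.1 / 24.31 = 0.4977 mol
Mg²⁺ + 2e⁻ → Mg, so n(e⁻) = 2 × 0.4977 = 0.9954 mol
Same current for the same time ⇒ same n(e⁻) = 0.9954 mol in both cells.
Ni²⁺ + 2e⁻ → Ni, so n(Ni) = 0.9954 / 2 = 0.4977 mol
m(Ni) = 0.4977 × 58.69 = 29.2 g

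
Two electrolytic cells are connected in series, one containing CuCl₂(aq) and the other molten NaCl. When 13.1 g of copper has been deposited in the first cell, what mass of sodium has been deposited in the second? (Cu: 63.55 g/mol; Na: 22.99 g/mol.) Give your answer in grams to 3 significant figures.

9.48 g

n(Cu) = 13.1 / 63.55 = 0.2061 mol
Cu²⁺ + 2e⁻ → Cu, so n(e⁻) = 2 × 0.2061 = 0.4122 mol
Same current for the same time ⇒ same n(e⁻) = 0.4122 mol in both cells.
Na⁺ + e⁻ → Na, so n(Na) = 0.4122 mol
m(Na) = 0.4122 × 22.99 = 9.48 g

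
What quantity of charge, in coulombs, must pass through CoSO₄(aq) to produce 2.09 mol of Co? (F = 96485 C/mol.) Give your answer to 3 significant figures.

Co²⁺ + 2e⁻ → Co, so n(e⁻) = 2 × 2.09 = 4.180 mol
Q = 4.180 × 96485 = 4.033×10^5 C

4.03×10^5 C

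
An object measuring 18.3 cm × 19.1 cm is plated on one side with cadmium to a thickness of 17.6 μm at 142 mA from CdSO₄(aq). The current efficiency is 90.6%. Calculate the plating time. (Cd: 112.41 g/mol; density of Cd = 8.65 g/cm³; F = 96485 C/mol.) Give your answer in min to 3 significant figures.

1180 min

Plated area = 18.3 × 19.1 = 349.5 cm²
Volume = 349.5 × 17.6×10⁻⁴ cm = 0.6151 cm³
m(Cd) = 0.6151 × 8.65 = 5.321 g
n(Cd) = 5.321 / 112.41 = 0.04734 mol; n(e⁻) = 2 × 0.04734 = 0.09468 mol
Q = 0.09468 × 96485 / 0.906 = 10080 C
t = 10080 / 0.142 = 70990 s = 1180 min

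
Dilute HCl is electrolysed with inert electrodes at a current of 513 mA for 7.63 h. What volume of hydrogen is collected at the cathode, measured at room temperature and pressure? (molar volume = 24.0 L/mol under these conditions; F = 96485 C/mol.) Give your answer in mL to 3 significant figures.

1750 mL

Charge passed = 0.513 × 27468 = 14090 C
n(e⁻) = 14090 / 96485 = 0.1460 mol
2H⁺ + 2e⁻ → H₂, so n(H₂) = 0.1460 / 2 = 0.07300 mol
V = 0.07300 × 24.0 = 1.752 L
= 1750 mL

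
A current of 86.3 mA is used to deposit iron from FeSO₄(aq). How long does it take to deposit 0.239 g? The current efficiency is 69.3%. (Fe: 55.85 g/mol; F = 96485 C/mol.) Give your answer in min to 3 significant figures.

230 min

n(Fe) = 0.239 / 55.85 = 0.004279 mol
Fe²⁺ + 2e⁻ → Fe, so n(e⁻) = 2 × 0.004279 = 0.008558 mol
Q = 0.008558 × 96485 / 0.693 = 1192 C
t = Q / I = 1192 / 0.0863 = 13810 s = 230 min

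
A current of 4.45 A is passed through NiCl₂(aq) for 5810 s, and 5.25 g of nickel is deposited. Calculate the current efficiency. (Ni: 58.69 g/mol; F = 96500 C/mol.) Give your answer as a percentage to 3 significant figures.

66.8%

Q = 4.45 × 5810 = 25850 C
n(e⁻) = 25850 / 96500 = 0.2679 mol
Ni²⁺ + 2e⁻ → Ni, so theoretical n(Ni) = 0.1340 mol → 7.864 g
Efficiency = 5.25 / 7.864 = 0.6676 = 66.8%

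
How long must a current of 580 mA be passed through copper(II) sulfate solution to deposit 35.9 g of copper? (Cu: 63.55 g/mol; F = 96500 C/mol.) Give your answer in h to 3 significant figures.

n(Cu) = 35.9 / 63.55 = 0.5649 mol
Cu²⁺ + 2e⁻ → Cu, so n(e⁻) = 2 × 0.5649 = 1.130 mol
Q = 1.130 × 96500 = 1.090×10^5 C
t = Q / I = 1.090×10^5 / 0.580 = 1.879×10^5 s = 52.2 h

52.2 h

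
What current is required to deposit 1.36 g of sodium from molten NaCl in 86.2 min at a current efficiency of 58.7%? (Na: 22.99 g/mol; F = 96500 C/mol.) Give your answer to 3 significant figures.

1.88 A

n(Na) = 1.36 / 22.99 = 0.05916 mol
Na⁺ + e⁻ → Na, so n(e⁻) = 0.05916 mol
Q = 0.05916 × 96500 / 0.587 = 9726 C
I = Q / t = 9726 / 5172 s = 1.88 A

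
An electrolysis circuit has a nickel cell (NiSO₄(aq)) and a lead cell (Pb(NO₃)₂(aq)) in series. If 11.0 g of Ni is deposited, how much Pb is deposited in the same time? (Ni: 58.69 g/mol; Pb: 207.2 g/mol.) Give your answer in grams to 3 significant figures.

n(Ni) = 11.0 / 58.69 = 0.1874 mol
Ni²⁺ + 2e⁻ → Ni, so n(e⁻) = 2 × 0.1874 = 0.3748 mol
The cells are in series, so the same charge (and hence the same n(e⁻) = 0.3748 mol) passes through both.
Pb²⁺ + 2e⁻ → Pb, so n(Pb) = 0.3748 / 2 = 0.1874 mol
m(Pb) = 0.1874 × 207.2 = 38.8 g

38.8 g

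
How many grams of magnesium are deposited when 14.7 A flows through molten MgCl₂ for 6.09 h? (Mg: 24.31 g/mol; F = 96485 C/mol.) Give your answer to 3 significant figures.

Q = It = 14.7 × 21924 = 3.223×10^5 C
Moles of electrons = 3.223×10^5 / 96485 = 3.340 mol
Mg²⁺ + 2e⁻ → Mg, so n(Mg) = 3.340 / 2 = 1.670 mol
m = 1.670 × 24.31 = 40.6 g

40.6 g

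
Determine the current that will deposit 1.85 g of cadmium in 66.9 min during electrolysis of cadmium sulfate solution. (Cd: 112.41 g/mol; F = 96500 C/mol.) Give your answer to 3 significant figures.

0.791 A

n(Cd) = 1.85 / 112.41 = 0.01646 mol
Cd²⁺ + 2e⁻ → Cd, so n(e⁻) = 2 × 0.01646 = 0.03292 mol
Q = 0.03292 × 96500 = 3177 C
I = Q / t = 3177 / 4014 s = 0.791 A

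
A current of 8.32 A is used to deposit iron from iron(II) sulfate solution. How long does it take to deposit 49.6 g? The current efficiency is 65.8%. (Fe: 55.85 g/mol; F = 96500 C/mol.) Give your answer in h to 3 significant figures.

8.70 h

n(Fe) = 49.6 / 55.85 = 0.8881 mol
Fe²⁺ + 2e⁻ → Fe, so n(e⁻) = 2 × 0.8881 = 1.776 mol
Q = 1.776 × 96500 / 0.658 = 2.605×10^5 C
t = Q / I = 2.605×10^5 / 8.32 = 31310 s = 8.70 h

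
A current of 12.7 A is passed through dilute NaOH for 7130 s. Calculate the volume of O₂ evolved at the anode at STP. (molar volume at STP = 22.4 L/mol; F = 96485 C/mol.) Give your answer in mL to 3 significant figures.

5260 mL

Q = It = 12.7 × 7130 = 90550 C
n(e⁻) = Q/F = 90550/96485 = 0.9385 mol
2H₂O → O₂ + 4H⁺ + 4e⁻, so n(O₂) = 0.9385 / 4 = 0.2346 mol
V = 0.2346 × 22.4 = 5.255 L
= 5260 mL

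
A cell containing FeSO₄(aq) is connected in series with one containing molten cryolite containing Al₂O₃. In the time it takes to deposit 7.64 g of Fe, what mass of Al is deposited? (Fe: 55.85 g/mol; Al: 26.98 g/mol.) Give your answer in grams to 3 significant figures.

2.46 g

n(Fe) = 7.64 / 55.85 = 0.1368 mol
Fe²⁺ + 2e⁻ → Fe, so n(e⁻) = 2 × 0.1368 = 0.2736 mol
Same current for the same time ⇒ same n(e⁻) = 0.2736 mol in both cells.
Al³⁺ + 3e⁻ → Al, so n(Al) = 0.2736 / 3 = 0.09120 mol
m(Al) = 0.09120 × 26.98 = 2.46 g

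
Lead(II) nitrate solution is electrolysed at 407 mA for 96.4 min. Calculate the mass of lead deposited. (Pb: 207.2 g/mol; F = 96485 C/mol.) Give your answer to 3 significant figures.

2.53 g

Q = 0.407 A × 5784 s = 2354 C
Moles of electrons = 2354 / 96485 = 0.02440 mol
Pb²⁺ + 2e⁻ → Pb, so n(Pb) = 0.02440 / 2 = 0.01220 mol
m = 0.01220 × 207.2 = 2.53 g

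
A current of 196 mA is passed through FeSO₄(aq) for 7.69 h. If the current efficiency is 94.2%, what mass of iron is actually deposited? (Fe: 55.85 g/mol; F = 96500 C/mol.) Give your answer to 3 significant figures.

Q = 0.196 × 27684 = 5426 C
n(e⁻) = 5426 / 96500 = 0.05623 mol
Fe²⁺ + 2e⁻ → Fe, so theoretical m(Fe) = 0.02812 × 55.85 = 1.571 g
Actual mass = 94.2% × 1.571 = 1.48 g

1.48 g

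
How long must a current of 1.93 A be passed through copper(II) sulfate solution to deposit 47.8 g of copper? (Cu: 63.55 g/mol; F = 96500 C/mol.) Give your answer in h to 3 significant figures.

20.9 h

n(Cu) = 47.8 / 63.55 = 0.7522 mol
Cu²⁺ + 2e⁻ → Cu, so n(e⁻) = 2 × 0.7522 = 1.504 mol
Q = 1.504 × 96500 = 1.451×10^5 C
t = Q / I = 1.451×10^5 / 1.93 = 75180 s = 20.9 h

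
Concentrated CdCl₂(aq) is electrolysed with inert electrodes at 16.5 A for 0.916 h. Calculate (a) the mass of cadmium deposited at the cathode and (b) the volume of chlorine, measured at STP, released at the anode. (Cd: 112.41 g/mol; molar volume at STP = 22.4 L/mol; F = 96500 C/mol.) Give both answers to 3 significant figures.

Q = 16.5 × 3297.6 = 54410 C; n(e⁻) = 54410 / 96500 = 0.5638 mol
Cathode: Cd²⁺ + 2e⁻ → Cd → n(Cd) = 0.5638/2 = 0.2819 mol → 31.7 g
Anode: 2Cl⁻ → Cl₂ + 2e⁻ → n(Cl₂) = 0.5638/2 = 0.2819 mol → 6.31 L

31.7 g Cd; 6.31 L Cl₂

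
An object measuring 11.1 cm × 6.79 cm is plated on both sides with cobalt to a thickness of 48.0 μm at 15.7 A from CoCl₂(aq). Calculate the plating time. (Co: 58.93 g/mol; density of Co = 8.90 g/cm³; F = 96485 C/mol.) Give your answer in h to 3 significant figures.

Plated area = 2 × 11.1 × 6.79 = 150.7 cm²
Volume = 150.7 × 48.0×10⁻⁴ cm = 0.7234 cm³
m(Co) = 0.7234 × 8.90 = 6.438 g
n(Co) = 6.438 / 58.93 = 0.1092 mol; n(e⁻) = 2 × 0.1092 = 0.2184 mol
Q = 0.2184 × 96485 = 21070 C
t = 21070 / 15.7 = 1342 s = 0.373 h

0.373 h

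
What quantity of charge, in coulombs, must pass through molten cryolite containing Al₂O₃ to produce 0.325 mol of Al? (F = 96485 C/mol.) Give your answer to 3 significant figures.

94100 C

Al³⁺ + 3e⁻ → Al, so n(e⁻) = 3 × 0.325 = 0.9750 mol
Q = 0.9750 × 96485 = 94070 C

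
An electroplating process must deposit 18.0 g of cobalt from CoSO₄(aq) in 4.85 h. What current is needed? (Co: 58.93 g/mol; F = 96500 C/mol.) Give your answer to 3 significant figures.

3.38 A

n(Co) = 18.0 / 58.93 = 0.3054 mol
Co²⁺ + 2e⁻ → Co, so n(e⁻) = 2 × 0.3054 = 0.6108 mol
Q = 0.6108 × 96500 = 58940 C
I = Q / t = 58940 / 17460 s = 3.38 A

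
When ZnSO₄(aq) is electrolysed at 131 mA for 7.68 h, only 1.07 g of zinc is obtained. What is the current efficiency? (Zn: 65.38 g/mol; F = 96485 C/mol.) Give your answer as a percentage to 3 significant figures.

87.2%

Q = 0.131 × 27648 = 3622 C
n(e⁻) = 3622 / 96485 = 0.03754 mol
Zn²⁺ + 2e⁻ → Zn, so theoretical n(Zn) = 0.01877 mol → 1.227 g
Efficiency = 1.07 / 1.227 = 0.8720 = 87.2%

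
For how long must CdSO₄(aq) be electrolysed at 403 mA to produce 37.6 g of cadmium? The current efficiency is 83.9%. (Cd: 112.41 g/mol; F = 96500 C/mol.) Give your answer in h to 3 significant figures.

53.0 h

n(Cd) = 37.6 / 112.41 = 0.3345 mol
Cd²⁺ + 2e⁻ → Cd, so n(e⁻) = 2 × 0.3345 = 0.6690 mol
Q = 0.6690 × 96500 / 0.839 = 76950 C
t = Q / I = 76950 / 0.403 = 1.909×10^5 s = 53.0 h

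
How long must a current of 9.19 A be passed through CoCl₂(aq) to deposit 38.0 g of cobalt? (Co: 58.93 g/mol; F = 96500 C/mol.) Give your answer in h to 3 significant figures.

n(Co) = 38.0 / 58.93 = 0.6448 mol
Co²⁺ + 2e⁻ → Co, so n(e⁻) = 2 × 0.6448 = 1.290 mol
Q = 1.290 × 96500 = 1.245×10^5 C
t = Q / I = 1.245×10^5 / 9.19 = 13550 s = 3.76 h

3.76 h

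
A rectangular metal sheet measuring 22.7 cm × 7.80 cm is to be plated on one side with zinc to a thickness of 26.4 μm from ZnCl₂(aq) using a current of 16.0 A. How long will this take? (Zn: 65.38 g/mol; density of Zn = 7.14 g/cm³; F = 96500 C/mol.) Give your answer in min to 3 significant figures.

10.3 min

Plated area = 22.7 × 7.80 = 177.1 cm²
Volume = 177.1 × 26.4×10⁻⁴ cm = 0.4675 cm³
m(Zn) = 0.4675 × 7.14 = 3.338 g
n(Zn) = 3.338 / 65.38 = 0.05106 mol; n(e⁻) = 2 × 0.05106 = 0.1021 mol
Q = 0.1021 × 96500 = 9853 C
t = 9853 / 16.0 = 615.8 s = 10.3 min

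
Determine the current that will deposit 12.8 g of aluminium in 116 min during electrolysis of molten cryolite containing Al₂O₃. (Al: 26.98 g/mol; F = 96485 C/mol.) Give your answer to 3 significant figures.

19.7 A

n(Al) = 12.8 / 26.98 = 0.4744 mol
Al³⁺ + 3e⁻ → Al, so n(e⁻) = 3 × 0.4744 = 1.423 mol
Q = 1.423 × 96485 = 1.373×10^5 C
I = Q / t = 1.373×10^5 / 6960 s = 19.7 A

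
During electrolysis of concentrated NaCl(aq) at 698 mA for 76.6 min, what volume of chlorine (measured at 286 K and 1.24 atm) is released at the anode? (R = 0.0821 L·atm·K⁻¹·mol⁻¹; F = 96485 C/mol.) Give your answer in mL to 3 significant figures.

Q = 0.698 A × 4596 s = 3208 C
n(e⁻) = Q/F = 3208/96485 = 0.03325 mol
2Cl⁻ → Cl₂ + 2e⁻, so n(Cl₂) = 0.03325 / 2 = 0.01663 mol
V = nRT/P = 0.01663 × 0.0821 × 286 / 1.24 = 0.3149 L
= 315 mL

315 mL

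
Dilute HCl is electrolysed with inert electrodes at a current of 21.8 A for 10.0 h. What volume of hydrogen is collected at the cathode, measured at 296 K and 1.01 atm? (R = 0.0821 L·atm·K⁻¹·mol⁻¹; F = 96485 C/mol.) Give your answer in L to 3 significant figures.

97.9 L

Q = It = 21.8 × 36000 = 7.848×10^5 C
Moles of electrons = 7.848×10^5 / 96485 = 8.134 mol
2H⁺ + 2e⁻ → H₂, so n(H₂) = 8.134 / 2 = 4.067 mol
V = nRT/P = 4.067 × 0.0821 × 296 / 1.01 = 97.86 L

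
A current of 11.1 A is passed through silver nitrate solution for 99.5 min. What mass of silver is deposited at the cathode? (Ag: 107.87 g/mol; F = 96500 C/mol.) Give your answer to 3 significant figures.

74.1 g

Q = 11.1 A × 5970 s = 66270 C
n(e⁻) = 66270 / 96500 = 0.6867 mol
Ag⁺ + e⁻ → Ag, so n(Ag) = 0.6867 mol
m = 0.6867 × 107.87 = 74.1 g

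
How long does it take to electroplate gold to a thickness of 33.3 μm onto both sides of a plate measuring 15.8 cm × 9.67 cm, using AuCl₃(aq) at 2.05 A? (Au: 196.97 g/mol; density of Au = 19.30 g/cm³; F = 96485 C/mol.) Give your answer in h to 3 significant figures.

Plated area = 2 × 15.8 × 9.67 = 305.6 cm²
Volume = 305.6 × 33.3×10⁻⁴ cm = 1.018 cm³
m(Au) = 1.018 × 19.30 = 19.65 g
n(Au) = 19.65 / 196.97 = 0.09976 mol; n(e⁻) = 3 × 0.09976 = 0.2993 mol
Q = 0.2993 × 96485 = 28880 C
t = 28880 / 2.05 = 14090 s = 3.91 h

3.91 h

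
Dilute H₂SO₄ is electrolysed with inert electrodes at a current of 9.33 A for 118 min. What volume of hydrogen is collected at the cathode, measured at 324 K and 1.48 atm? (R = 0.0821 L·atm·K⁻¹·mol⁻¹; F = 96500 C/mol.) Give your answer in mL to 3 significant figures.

Q = It = 9.33 × 7080 = 66060 C
n(e⁻) = Q/F = 66060/96500 = 0.6846 mol
2H⁺ + 2e⁻ → H₂, so n(H₂) = 0.6846 / 2 = 0.3423 mol
V = nRT/P = 0.3423 × 0.0821 × 324 / 1.48 = 6.152 L
= 6150 mL

6150 mL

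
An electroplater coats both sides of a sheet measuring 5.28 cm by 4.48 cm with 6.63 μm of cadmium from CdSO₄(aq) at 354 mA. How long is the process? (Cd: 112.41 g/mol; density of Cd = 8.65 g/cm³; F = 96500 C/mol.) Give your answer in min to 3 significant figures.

21.9 min

Plated area = 2 × 5.28 × 4.48 = 47.31 cm²
Volume = 47.31 × 6.63×10⁻⁴ cm = 0.03137 cm³
m(Cd) = 0.03137 × 8.65 = 0.2714 g
n(Cd) = 0.2714 / 112.41 = 0.002414 mol; n(e⁻) = 2 × 0.002414 = 0.004828 mol
Q = 0.004828 × 96500 = 465.9 C
t = 465.9 / 0.354 = 1316 s = 21.9 min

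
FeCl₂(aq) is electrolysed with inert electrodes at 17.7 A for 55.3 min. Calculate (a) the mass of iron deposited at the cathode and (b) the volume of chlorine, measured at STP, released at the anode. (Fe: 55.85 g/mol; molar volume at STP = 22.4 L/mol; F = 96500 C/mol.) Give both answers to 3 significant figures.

Q = 17.7 × 3318 = 58730 C; n(e⁻) = 58730 / 96500 = 0.6086 mol
Cathode: Fe²⁺ + 2e⁻ → Fe → n(Fe) = 0.6086/2 = 0.3043 mol → 17.0 g
Anode: 2Cl⁻ → Cl₂ + 2e⁻ → n(Cl₂) = 0.6086/2 = 0.3043 mol → 6.82 L

17.0 g Fe; 6.82 L Cl₂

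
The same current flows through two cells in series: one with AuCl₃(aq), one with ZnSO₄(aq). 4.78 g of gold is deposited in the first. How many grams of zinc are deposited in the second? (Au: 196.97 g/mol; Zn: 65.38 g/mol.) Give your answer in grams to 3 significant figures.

2.38 g

n(Au) = 4.78 / 196.97 = 0.02427 mol
Au³⁺ + 3e⁻ → Au, so n(e⁻) = 3 × 0.02427 = 0.07281 mol
Since the cells are in series, n(e⁻) in the Zn cell is also 0.07281 mol.
Zn²⁺ + 2e⁻ → Zn, so n(Zn) = 0.07281 / 2 = 0.03641 mol
m(Zn) = 0.03641 × 65.38 = 2.38 g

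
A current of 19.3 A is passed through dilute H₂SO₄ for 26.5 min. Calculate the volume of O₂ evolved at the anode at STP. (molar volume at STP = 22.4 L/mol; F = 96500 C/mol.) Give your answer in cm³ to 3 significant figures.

Q = It = 19.3 × 1590 = 30690 C
Moles of electrons = 30690 / 96500 = 0.3180 mol
2H₂O → O₂ + 4H⁺ + 4e⁻, so n(O₂) = 0.3180 / 4 = 0.07950 mol
V = 0.07950 × 22.4 = 1.781 L
= 1780 cm³

1780 cm³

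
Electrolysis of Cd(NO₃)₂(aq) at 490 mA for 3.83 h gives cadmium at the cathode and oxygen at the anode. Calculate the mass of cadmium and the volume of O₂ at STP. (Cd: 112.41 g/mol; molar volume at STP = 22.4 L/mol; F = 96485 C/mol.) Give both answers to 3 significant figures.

Q = 0.490 × 13788 = 6756 C; n(e⁻) = 6756 / 96485 = 0.07002 mol
Cathode: Cd²⁺ + 2e⁻ → Cd → n(Cd) = 0.07002/2 = 0.03501 mol → 3.94 g
Anode: 2H₂O → O₂ + 4H⁺ + 4e⁻ → n(O₂) = 0.07002/4 = 0.01751 mol → 0.392 L

3.94 g Cd; 0.392 L O₂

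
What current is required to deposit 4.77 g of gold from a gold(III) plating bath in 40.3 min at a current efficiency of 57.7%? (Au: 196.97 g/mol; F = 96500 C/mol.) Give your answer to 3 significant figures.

5.02 A

n(Au) = 4.77 / 196.97 = 0.02422 mol
Au³⁺ + 3e⁻ → Au, so n(e⁻) = 3 × 0.02422 = 0.07266 mol
Q = 0.07266 × 96500 / 0.577 = 12150 C
I = Q / t = 12150 / 2418 s = 5.02 A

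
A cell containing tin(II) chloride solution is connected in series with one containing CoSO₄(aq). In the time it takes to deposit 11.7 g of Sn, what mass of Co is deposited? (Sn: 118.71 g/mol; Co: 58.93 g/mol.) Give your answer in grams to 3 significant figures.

n(Sn) = 11.7 / 118.71 = 0.09856 mol
Sn²⁺ + 2e⁻ → Sn, so n(e⁻) = 2 × 0.09856 = 0.1971 mol
The cells are in series, so the same charge (and hence the same n(e⁻) = 0.1971 mol) passes through both.
Co²⁺ + 2e⁻ → Co, so n(Co) = 0.1971 / 2 = 0.09855 mol
m(Co) = 0.09855 × 58.93 = 5.81 g

5.81 g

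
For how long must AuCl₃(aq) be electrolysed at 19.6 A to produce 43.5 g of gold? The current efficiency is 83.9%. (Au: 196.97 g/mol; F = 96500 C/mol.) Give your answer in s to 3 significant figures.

3890 s

n(Au) = 43.5 / 196.97 = 0.2208 mol
Au³⁺ + 3e⁻ → Au, so n(e⁻) = 3 × 0.2208 = 0.6624 mol
Q = 0.6624 × 96500 / 0.839 = 76190 C
t = Q / I = 76190 / 19.6 = 3887 s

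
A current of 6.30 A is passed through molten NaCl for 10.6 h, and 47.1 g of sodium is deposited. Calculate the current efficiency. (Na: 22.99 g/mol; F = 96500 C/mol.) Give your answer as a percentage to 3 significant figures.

82.2%

Q = 6.30 × 38160 = 2.404×10^5 C
n(e⁻) = 2.404×10^5 / 96500 = 2.491 mol
Na⁺ + e⁻ → Na, so theoretical n(Na) = 2.491 mol → 57.27 g
Efficiency = 47.1 / 57.27 = 0.8224 = 82.2%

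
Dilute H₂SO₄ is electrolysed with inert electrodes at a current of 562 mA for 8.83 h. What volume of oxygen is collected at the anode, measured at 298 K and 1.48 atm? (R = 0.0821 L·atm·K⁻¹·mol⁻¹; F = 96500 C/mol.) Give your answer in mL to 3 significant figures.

765 mL

Charge passed = 0.562 × 31788 = 17860 C
n(e⁻) = Q/F = 17860/96500 = 0.1851 mol
2H₂O → O₂ + 4H⁺ + 4e⁻, so n(O₂) = 0.1851 / 4 = 0.04628 mol
V = nRT/P = 0.04628 × 0.0821 × 298 / 1.48 = 0.7651 L
= 765 mL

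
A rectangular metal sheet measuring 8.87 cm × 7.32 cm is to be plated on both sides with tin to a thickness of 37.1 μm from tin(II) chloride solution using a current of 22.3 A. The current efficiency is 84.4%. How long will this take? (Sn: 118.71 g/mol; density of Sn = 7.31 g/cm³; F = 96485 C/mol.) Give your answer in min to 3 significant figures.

5.07 min

Plated area = 2 × 8.87 × 7.32 = 129.9 cm²
Volume = 129.9 × 37.1×10⁻⁴ cm = 0.4819 cm³
m(Sn) = 0.4819 × 7.31 = 3.523 g
n(Sn) = 3.523 / 118.71 = 0.02968 mol; n(e⁻) = 2 × 0.02968 = 0.05936 mol
Q = 0.05936 × 96485 / 0.844 = 6786 C
t = 6786 / 22.3 = 304.3 s = 5.07 min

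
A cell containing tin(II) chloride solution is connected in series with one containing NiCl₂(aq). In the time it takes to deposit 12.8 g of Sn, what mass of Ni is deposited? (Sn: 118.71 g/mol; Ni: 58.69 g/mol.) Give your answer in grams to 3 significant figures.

6.33 g

n(Sn) = 12.8 / 118.71 = 0.1078 mol
Sn²⁺ + 2e⁻ → Sn, so n(e⁻) = 2 × 0.1078 = 0.2156 mol
The cells are in series, so the same charge (and hence the same n(e⁻) = 0.2156 mol) passes through both.
Ni²⁺ + 2e⁻ → Ni, so n(Ni) = 0.2156 / 2 = 0.1078 mol
m(Ni) = 0.1078 × 58.69 = 6.33 g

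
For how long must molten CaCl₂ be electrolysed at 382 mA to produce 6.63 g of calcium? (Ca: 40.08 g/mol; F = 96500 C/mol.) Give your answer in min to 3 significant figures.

n(Ca) = 6.63 / 40.08 = 0.1654 mol
Ca²⁺ + 2e⁻ → Ca, so n(e⁻) = 2 × 0.1654 = 0.3308 mol
Q = 0.3308 × 96500 = 31920 C
t = Q / I = 31920 / 0.382 = 83560 s = 1390 min

1390 min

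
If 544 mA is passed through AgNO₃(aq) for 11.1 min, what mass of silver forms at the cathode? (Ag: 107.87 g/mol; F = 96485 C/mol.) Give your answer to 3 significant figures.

Q = It = 0.544 × 666 = 362.3 C
n(e⁻) = Q/F = 362.3/96485 = 0.003755 mol
Ag⁺ + e⁻ → Ag, so n(Ag) = 0.003755 mol
m = 0.003755 × 107.87 = 0.405 g

0.405 g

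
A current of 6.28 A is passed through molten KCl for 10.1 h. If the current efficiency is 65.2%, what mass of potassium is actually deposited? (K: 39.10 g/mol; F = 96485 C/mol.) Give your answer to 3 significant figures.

Q = 6.28 × 36360 = 2.283×10^5 C
n(e⁻) = 2.283×10^5 / 96485 = 2.366 mol
K⁺ + e⁻ → K, so theoretical m(K) = 2.366 × 39.10 = 92.51 g
Actual mass = 65.2% × 92.51 = 60.3 g

60.3 g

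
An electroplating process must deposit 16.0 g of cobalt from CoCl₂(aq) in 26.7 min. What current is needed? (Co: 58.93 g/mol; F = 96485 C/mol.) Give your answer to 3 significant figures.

32.7 A

n(Co) = 16.0 / 58.93 = 0.2715 mol
Co²⁺ + 2e⁻ → Co, so n(e⁻) = 2 × 0.2715 = 0.5430 mol
Q = 0.5430 × 96485 = 52390 C
I = Q / t = 52390 / 1602 s = 32.7 A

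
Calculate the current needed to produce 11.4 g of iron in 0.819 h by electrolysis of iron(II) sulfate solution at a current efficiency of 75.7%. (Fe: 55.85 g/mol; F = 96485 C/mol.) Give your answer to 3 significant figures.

17.6 A

n(Fe) = 11.4 / 55.85 = 0.2041 mol
Fe²⁺ + 2e⁻ → Fe, so n(e⁻) = 2 × 0.2041 = 0.4082 mol
Q = 0.4082 × 96485 / 0.757 = 52030 C
I = Q / t = 52030 / 2948.4 s = 17.6 A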